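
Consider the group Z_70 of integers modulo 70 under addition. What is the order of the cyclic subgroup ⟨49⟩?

10

In Z_70, the order of an element a is n/gcd(a, n).
gcd(49, 70) = 7, so |⟨49⟩| = 70/7 = 10.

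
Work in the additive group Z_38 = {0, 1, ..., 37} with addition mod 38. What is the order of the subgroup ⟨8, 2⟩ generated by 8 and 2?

19

|⟨8⟩| = 19 and |⟨2⟩| = 19, so |H| is a multiple of lcm(19, 19) = 19 and divides |G| = 38.
Closing under the operation: H = {0, 2, 4, 6, 8, 10, 12, 14, 16, 18, 20, 22, 24, 26, 28, 30, 32, 34, 36}, so |H| = 19.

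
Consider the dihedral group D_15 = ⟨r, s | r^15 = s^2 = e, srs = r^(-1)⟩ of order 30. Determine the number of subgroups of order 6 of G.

|G| = 30 and 6 | 30, so subgroups of order 6 are possible by Lagrange.
The subgroups of order 6 are: {e, r^5, r^10, s, r^5s, r^10s}; {e, r^5, r^10, rs, r^6s, r^11s}; {e, r^5, r^10, r^2s, r^7s, r^12s}; {e, r^5, r^10, r^3s, r^8s, r^13s}; … (5 in all).
So G has 5 subgroups of order 6.

5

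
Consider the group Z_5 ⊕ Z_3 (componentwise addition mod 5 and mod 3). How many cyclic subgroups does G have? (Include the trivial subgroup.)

4

Each element a generates a cyclic subgroup ⟨a⟩; distinct elements may generate the same one (a cyclic group of order d has φ(d) generators).
Cyclic subgroups by order — order 1: 1; order 3: 1; order 5: 1; order 15: 1.
Total: 4.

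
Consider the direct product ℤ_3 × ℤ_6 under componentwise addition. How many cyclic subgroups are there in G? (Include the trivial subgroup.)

10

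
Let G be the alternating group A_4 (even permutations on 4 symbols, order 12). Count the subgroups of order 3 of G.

|G| = 12 and 3 | 12, so subgroups of order 3 are possible by Lagrange.
The subgroups of order 3 are: {e, (1 2 3), (1 3 2)}; {e, (1 2 4), (1 4 2)}; {e, (1 3 4), (1 4 3)}; {e, (2 3 4), (2 4 3)}.
So G has 4 subgroups of order 3.

4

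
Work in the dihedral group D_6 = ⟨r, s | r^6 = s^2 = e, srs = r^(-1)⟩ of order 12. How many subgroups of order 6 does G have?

3

|G| = 12 and 6 | 12, so subgroups of order 6 are possible by Lagrange.
The subgroups of order 6 are: {e, r, r^2, r^3, r^4, r^5}; {e, r^2, r^4, s, r^2s, r^4s}; {e, r^2, r^4, rs, r^3s, r^5s}.
So G has 3 subgroups of order 6.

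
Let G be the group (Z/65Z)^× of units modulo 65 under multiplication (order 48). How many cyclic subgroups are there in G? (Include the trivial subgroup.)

Group the elements of G by the cyclic subgroup they generate; each cyclic subgroup of order d accounts for φ(d) elements.
Cyclic subgroups by order — order 1: 1; order 2: 3; order 3: 1; order 4: 6; order 6: 3; order 12: 6.
Total: 20.

20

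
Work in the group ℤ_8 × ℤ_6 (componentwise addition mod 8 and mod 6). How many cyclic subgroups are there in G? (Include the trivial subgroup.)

16

A cyclic subgroup of order d is generated by each of its φ(d) elements of order d, so the cyclic subgroups of order d number (#elements of order d)/φ(d).
Cyclic subgroups by order — order 1: 1; order 2: 3; order 3: 1; order 4: 2; order 6: 3; order 8: 2; order 12: 2; order 24: 2.
Total: 16.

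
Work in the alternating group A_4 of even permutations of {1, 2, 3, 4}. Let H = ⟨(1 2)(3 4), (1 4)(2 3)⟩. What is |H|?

|⟨(1 2)(3 4)⟩| = 2 and |⟨(1 4)(2 3)⟩| = 2, so |H| is a multiple of lcm(2, 2) = 2 and divides |G| = 12.
Closing under the operation: H = {e, (1 2)(3 4), (1 3)(2 4), (1 4)(2 3)}, so |H| = 4.

4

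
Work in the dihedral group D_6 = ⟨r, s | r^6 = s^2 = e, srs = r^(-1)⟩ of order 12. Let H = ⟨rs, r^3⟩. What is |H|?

|⟨rs⟩| = 2 and |⟨r^3⟩| = 2, so |H| is a multiple of lcm(2, 2) = 2 and divides |G| = 12.
Closing under the operation: H = {e, r^3, rs, r^4s}, so |H| = 4.

4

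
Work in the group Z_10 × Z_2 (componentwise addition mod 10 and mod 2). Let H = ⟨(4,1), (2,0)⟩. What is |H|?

|⟨(4,1)⟩| = 10 and |⟨(2,0)⟩| = 5, so |H| is a multiple of lcm(10, 5) = 10 and divides |G| = 20.
Closing under the operation: H = {(0,0), (0,1), (2,0), (2,1), (4,0), (4,1), (6,0), (6,1), (8,0), (8,1)}, so |H| = 10.

10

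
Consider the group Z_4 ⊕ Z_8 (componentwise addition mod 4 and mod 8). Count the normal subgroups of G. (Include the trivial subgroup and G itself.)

22

G is abelian, so every subgroup is normal.
G has 22 subgroups in total, hence 22 normal subgroups.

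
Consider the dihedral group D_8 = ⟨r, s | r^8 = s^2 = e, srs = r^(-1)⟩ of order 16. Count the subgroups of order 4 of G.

5

|G| = 16 and 4 | 16, so subgroups of order 4 are possible by Lagrange.
The subgroups of order 4 are: {e, r^2, r^4, r^6}; {e, r^4, r^2s, r^6s}; {e, r^4, r^3s, r^7s}; {e, r^4, s, r^4s}; … (5 in all).
So G has 5 subgroups of order 4.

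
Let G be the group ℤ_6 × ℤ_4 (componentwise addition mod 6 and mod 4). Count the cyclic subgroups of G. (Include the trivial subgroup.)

12

A cyclic subgroup of order d is generated by each of its φ(d) elements of order d, so the cyclic subgroups of order d number (#elements of order d)/φ(d).
Cyclic subgroups by order — order 1: 1; order 2: 3; order 3: 1; order 4: 2; order 6: 3; order 12: 2.
Total: 12.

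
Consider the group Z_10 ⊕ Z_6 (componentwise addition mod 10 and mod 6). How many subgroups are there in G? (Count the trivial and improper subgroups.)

|G| = 60, so by Lagrange every subgroup order divides 60. Divisors: 1, 2, 3, 4, 5, 6, 10, 12, 15, 20, 30, 60.
Subgroups by order — order 1: 1; order 2: 3; order 3: 1; order 4: 1; order 5: 1; order 6: 3; order 10: 3; order 12: 1; order 15: 1; order 20: 1; order 30: 3; order 60: 1.
Total: 1 + 3 + 1 + 1 + 1 + 3 + 3 + 1 + 1 + 1 + 3 + 1 = 20.

20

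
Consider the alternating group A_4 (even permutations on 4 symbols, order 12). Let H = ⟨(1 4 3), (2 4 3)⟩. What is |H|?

12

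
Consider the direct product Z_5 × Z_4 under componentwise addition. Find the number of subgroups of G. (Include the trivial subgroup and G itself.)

6

|G| = 20, so by Lagrange every subgroup order divides 20. Divisors: 1, 2, 4, 5, 10, 20.
Subgroups by order — order 1: 1; order 2: 1; order 4: 1; order 5: 1; order 10: 1; order 20: 1.
Total: 1 + 1 + 1 + 1 + 1 + 1 = 6.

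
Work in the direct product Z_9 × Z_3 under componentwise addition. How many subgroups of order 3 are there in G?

4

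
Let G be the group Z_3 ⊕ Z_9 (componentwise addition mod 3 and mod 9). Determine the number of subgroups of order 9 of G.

4

|G| = 27 and 9 | 27, so subgroups of order 9 are possible by Lagrange.
The subgroups of order 9 are: {(0,0), (0,1), (0,2), (0,3), (0,4), (0,5), (0,6), (0,7), (0,8)}; {(0,0), (0,3), (0,6), (1,0), (1,3), (1,6), (2,0), (2,3), (2,6)}; {(0,0), (0,3), (0,6), (1,1), (1,4), (1,7), (2,2), (2,5), (2,8)}; {(0,0), (0,3), (0,6), (1,2), (1,5), (1,8), (2,1), (2,4), (2,7)}.
So G has 4 subgroups of order 9.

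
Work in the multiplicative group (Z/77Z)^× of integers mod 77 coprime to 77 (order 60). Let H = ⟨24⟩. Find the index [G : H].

|⟨24⟩| = 30 and |G| = 60.
By Lagrange, [G : H] = |G|/|H| = 60/30 = 2.

2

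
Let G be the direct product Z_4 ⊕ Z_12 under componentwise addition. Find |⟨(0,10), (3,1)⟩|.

24

|⟨(0,10)⟩| = 6 and |⟨(3,1)⟩| = 12, so |H| is a multiple of lcm(6, 12) = 12 and divides |G| = 48.
Closing under the operation: H = {(0,0), (0,2), (0,4), (0,6), (0,8), (0,10), (1,1), (1,3), (1,5), (1,7), (1,9), (1,11), (2,0), (2,2), (2,4), (2,6), (2,8), (2,10), (3,1), (3,3), (3,5), (3,7), (3,9), (3,11)}, so |H| = 24.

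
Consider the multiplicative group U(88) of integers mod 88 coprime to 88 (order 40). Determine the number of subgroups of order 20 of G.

7

|G| = 40 and 20 | 40, so subgroups of order 20 are possible by Lagrange.
The subgroups of order 20 are: {1, 9, 13, 15, 19, 21, 23, 25, 29, 31, 35, 43, 47, 49, 51, 61, 71, 81, 83, 85}; {1, 5, 9, 13, 17, 21, 25, 29, 37, 41, 45, 49, 53, 57, 61, 65, 69, 73, 81, 85}; {1, 3, 7, 9, 13, 21, 25, 27, 29, 39, 49, 59, 61, 63, 67, 75, 79, 81, 85, 87}; {1, 7, 9, 15, 17, 23, 25, 31, 39, 41, 47, 49, 57, 63, 65, 71, 73, 79, 81, 87}; … (7 in all).
So G has 7 subgroups of order 20.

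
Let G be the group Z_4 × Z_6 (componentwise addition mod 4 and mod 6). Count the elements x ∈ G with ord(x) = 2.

3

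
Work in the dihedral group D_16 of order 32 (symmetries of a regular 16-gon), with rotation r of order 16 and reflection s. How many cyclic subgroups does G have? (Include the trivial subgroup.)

Each element a generates a cyclic subgroup ⟨a⟩; distinct elements may generate the same one (a cyclic group of order d has φ(d) generators).
Cyclic subgroups by order — order 1: 1; order 2: 17; order 4: 1; order 8: 1; order 16: 1.
Total: 21.

21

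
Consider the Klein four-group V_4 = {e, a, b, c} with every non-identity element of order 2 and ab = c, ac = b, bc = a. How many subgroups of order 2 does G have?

|G| = 4 and 2 | 4, so subgroups of order 2 are possible by Lagrange.
The subgroups of order 2 are: {e, a}; {e, b}; {e, c}.
So G has 3 subgroups of order 2.

3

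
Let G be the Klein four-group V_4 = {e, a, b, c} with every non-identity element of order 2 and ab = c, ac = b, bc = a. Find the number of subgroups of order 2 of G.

3

|G| = 4 and 2 | 4, so subgroups of order 2 are possible by Lagrange.
The subgroups of order 2 are: {e, a}; {e, b}; {e, c}.
So G has 3 subgroups of order 2.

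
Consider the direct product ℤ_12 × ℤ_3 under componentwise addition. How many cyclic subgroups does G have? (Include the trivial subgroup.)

Group the elements of G by the cyclic subgroup they generate; each cyclic subgroup of order d accounts for φ(d) elements.
Cyclic subgroups by order — order 1: 1; order 2: 1; order 3: 4; order 4: 1; order 6: 4; order 12: 4.
Total: 15.

15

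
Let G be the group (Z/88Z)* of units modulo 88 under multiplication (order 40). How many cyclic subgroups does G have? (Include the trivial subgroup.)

Group the elements of G by the cyclic subgroup they generate; each cyclic subgroup of order d accounts for φ(d) elements.
Cyclic subgroups by order — order 1: 1; order 2: 7; order 5: 1; order 10: 7.
Total: 16.

16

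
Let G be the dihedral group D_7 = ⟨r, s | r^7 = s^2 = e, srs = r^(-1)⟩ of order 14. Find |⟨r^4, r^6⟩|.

7

|⟨r^4⟩| = 7 and |⟨r^6⟩| = 7, so |H| is a multiple of lcm(7, 7) = 7 and divides |G| = 14.
Closing under the operation: H = {e, r, r^2, r^3, r^4, r^5, r^6}, so |H| = 7.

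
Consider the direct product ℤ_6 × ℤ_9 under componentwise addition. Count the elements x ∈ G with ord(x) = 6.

8

An element (a,b) has order lcm(ord(a), ord(b)); count pairs with lcm equal to 6.
Enumerating gives 8 such elements.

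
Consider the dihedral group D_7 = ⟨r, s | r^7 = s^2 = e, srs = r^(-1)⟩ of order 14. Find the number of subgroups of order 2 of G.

|G| = 14 and 2 | 14, so subgroups of order 2 are possible by Lagrange.
The subgroups of order 2 are: {e, r^2s}; {e, r^3s}; {e, r^4s}; {e, r^5s}; … (7 in all).
So G has 7 subgroups of order 2.

7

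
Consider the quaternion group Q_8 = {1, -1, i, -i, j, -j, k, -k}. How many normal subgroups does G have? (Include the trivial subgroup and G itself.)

6

G has 6 subgroups. Checking conjugation-invariance by order — order 1: 1/1 normal; order 2: 1/1 normal; order 4: 3/3 normal; order 8: 1/1 normal.
Total normal subgroups: 6.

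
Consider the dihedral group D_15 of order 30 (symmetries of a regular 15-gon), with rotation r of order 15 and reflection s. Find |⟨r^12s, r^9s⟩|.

|⟨r^12s⟩| = 2 and |⟨r^9s⟩| = 2, so |H| is a multiple of lcm(2, 2) = 2 and divides |G| = 30.
Closing under the operation: H = {e, r^3, r^6, r^9, r^12, s, r^3s, r^6s, r^9s, r^12s}, so |H| = 10.

10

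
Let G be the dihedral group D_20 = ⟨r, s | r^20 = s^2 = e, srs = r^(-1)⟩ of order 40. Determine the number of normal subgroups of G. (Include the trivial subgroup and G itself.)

9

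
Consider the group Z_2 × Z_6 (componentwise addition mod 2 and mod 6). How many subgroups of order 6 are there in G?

3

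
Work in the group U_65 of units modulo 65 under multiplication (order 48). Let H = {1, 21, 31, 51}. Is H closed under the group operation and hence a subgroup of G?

Yes

|H| = 4 divides |G| = 48, consistent with Lagrange.
H contains the identity, every element's inverse is in H, and H is closed under ·: it is a subgroup.
In fact H = ⟨21⟩.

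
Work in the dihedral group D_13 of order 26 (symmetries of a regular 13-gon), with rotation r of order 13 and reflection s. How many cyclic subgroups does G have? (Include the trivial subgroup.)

Each element a generates a cyclic subgroup ⟨a⟩; distinct elements may generate the same one (a cyclic group of order d has φ(d) generators).
Cyclic subgroups by order — order 1: 1; order 2: 13; order 13: 1.
Total: 15.

15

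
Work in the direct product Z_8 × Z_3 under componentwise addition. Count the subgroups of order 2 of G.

|G| = 24 and 2 | 24, so subgroups of order 2 are possible by Lagrange.
The subgroups of order 2 are: {(0,0), (4,0)}.
So G has 1 subgroup of order 2.

1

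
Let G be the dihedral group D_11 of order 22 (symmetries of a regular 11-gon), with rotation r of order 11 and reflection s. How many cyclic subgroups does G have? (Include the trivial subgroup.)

Each element a generates a cyclic subgroup ⟨a⟩; distinct elements may generate the same one (a cyclic group of order d has φ(d) generators).
Cyclic subgroups by order — order 1: 1; order 2: 11; order 11: 1.
Total: 13.

13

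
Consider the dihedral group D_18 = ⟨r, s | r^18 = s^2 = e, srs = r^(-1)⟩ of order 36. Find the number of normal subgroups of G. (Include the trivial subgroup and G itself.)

9

G has 45 subgroups. Checking conjugation-invariance by order — order 1: 1/1 normal; order 2: 1/19 normal; order 3: 1/1 normal; order 4: 0/9 normal; order 6: 1/7 normal; order 9: 1/1 normal; order 12: 0/3 normal; order 18: 3/3 normal; order 36: 1/1 normal.
Total normal subgroups: 9.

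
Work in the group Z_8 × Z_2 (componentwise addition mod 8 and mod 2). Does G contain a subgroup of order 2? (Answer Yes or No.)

2 | 16. A subgroup of order 2 is {(0,0), (0,1)}.

Yes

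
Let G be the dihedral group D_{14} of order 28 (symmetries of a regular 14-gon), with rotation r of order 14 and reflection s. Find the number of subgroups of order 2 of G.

|G| = 28 and 2 | 28, so subgroups of order 2 are possible by Lagrange.
The subgroups of order 2 are: {e, r^10s}; {e, r^11s}; {e, r^12s}; {e, r^13s}; … (15 in all).
So G has 15 subgroups of order 2.

15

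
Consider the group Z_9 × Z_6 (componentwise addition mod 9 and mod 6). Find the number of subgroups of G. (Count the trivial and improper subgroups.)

|G| = 54, so by Lagrange every subgroup order divides 54. Divisors: 1, 2, 3, 6, 9, 18, 27, 54.
Subgroups by order — order 1: 1; order 2: 1; order 3: 4; order 6: 4; order 9: 4; order 18: 4; order 27: 1; order 54: 1.
Total: 1 + 1 + 4 + 4 + 4 + 4 + 1 + 1 = 20.

20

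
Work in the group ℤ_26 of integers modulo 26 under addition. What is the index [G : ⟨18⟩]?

|⟨18⟩| = 13 and |G| = 26.
By Lagrange, [G : H] = |G|/|H| = 26/13 = 2.

2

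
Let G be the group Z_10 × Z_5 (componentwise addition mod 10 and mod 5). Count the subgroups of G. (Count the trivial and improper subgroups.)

16

|G| = 50, so by Lagrange every subgroup order divides 50. Divisors: 1, 2, 5, 10, 25, 50.
Subgroups by order — order 1: 1; order 2: 1; order 5: 6; order 10: 6; order 25: 1; order 50: 1.
Total: 1 + 1 + 6 + 6 + 1 + 1 = 16.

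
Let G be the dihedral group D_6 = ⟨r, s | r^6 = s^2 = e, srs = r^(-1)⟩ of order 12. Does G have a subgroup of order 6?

6 | 12. A subgroup of order 6 is {e, r, r^2, r^3, r^4, r^5}.

Yes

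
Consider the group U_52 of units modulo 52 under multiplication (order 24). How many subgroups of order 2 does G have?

3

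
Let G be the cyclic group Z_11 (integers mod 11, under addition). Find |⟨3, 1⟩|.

|⟨3⟩| = 11 and |⟨1⟩| = 11, so |H| is a multiple of lcm(11, 11) = 11 and divides |G| = 11.
Closing {3, 1} under the group operation gives all of G, so |H| = 11.

11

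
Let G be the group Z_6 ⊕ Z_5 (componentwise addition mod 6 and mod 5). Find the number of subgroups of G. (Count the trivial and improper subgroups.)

|G| = 30, so by Lagrange every subgroup order divides 30. Divisors: 1, 2, 3, 5, 6, 10, 15, 30.
Subgroups by order — order 1: 1; order 2: 1; order 3: 1; order 5: 1; order 6: 1; order 10: 1; order 15: 1; order 30: 1.
Total: 1 + 1 + 1 + 1 + 1 + 1 + 1 + 1 = 8.

8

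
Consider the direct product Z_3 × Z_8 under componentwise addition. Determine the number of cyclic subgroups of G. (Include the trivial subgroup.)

A cyclic subgroup of order d is generated by each of its φ(d) elements of order d, so the cyclic subgroups of order d number (#elements of order d)/φ(d).
Cyclic subgroups by order — order 1: 1; order 2: 1; order 3: 1; order 4: 1; order 6: 1; order 8: 1; order 12: 1; order 24: 1.
Total: 8.

8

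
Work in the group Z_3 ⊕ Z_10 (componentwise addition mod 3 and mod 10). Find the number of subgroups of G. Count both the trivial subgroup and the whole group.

8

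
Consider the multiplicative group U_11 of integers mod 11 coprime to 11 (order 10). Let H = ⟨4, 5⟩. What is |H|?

5

|⟨4⟩| = 5 and |⟨5⟩| = 5, so |H| is a multiple of lcm(5, 5) = 5 and divides |G| = 10.
Closing under the operation: H = {1, 3, 4, 5, 9}, so |H| = 5.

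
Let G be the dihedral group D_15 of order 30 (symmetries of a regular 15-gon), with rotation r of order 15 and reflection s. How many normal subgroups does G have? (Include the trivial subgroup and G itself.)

5

G has 28 subgroups. Checking conjugation-invariance by order — order 1: 1/1 normal; order 2: 0/15 normal; order 3: 1/1 normal; order 5: 1/1 normal; order 6: 0/5 normal; order 10: 0/3 normal; order 15: 1/1 normal; order 30: 1/1 normal.
Total normal subgroups: 5.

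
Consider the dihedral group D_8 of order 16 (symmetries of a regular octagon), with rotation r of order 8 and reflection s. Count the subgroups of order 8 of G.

3

|G| = 16 and 8 | 16, so subgroups of order 8 are possible by Lagrange.
The subgroups of order 8 are: {e, r, r^2, r^3, r^4, r^5, r^6, r^7}; {e, r^2, r^4, r^6, s, r^2s, r^4s, r^6s}; {e, r^2, r^4, r^6, rs, r^3s, r^5s, r^7s}.
So G has 3 subgroups of order 8.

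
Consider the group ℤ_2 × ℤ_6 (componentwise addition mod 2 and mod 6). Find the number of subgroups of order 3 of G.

|G| = 12 and 3 | 12, so subgroups of order 3 are possible by Lagrange.
The subgroups of order 3 are: {(0,0), (0,2), (0,4)}.
So G has 1 subgroup of order 3.

1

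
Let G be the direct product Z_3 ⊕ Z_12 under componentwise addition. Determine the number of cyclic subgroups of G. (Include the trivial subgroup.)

Group the elements of G by the cyclic subgroup they generate; each cyclic subgroup of order d accounts for φ(d) elements.
Cyclic subgroups by order — order 1: 1; order 2: 1; order 3: 4; order 4: 1; order 6: 4; order 12: 4.
Total: 15.

15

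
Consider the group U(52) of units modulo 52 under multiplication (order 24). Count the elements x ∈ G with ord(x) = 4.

The elements of order 4 are: 5, 21, 31, 47.
That's 4.

4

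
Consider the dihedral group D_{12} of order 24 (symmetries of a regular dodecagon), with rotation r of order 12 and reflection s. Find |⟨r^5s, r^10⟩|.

12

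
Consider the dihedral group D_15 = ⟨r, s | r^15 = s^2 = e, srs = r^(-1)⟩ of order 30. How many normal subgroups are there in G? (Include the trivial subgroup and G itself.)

5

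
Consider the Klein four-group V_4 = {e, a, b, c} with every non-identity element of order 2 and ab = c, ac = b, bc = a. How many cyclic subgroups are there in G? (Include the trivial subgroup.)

A cyclic subgroup of order d is generated by each of its φ(d) elements of order d, so the cyclic subgroups of order d number (#elements of order d)/φ(d).
Cyclic subgroups by order — order 1: 1; order 2: 3.
Total: 4.

4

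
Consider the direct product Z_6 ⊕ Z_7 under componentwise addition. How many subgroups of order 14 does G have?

1

|G| = 42 and 14 | 42, so subgroups of order 14 are possible by Lagrange.
The subgroups of order 14 are: {(0,0), (0,1), (0,2), (0,3), (0,4), (0,5), (0,6), (3,0), (3,1), (3,2), (3,3), (3,4), (3,5), (3,6)}.
So G has 1 subgroup of order 14.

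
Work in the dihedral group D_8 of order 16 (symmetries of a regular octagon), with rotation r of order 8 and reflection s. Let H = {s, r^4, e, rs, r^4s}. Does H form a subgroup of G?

No

|H| = 5 does not divide |G| = 16, so by Lagrange H is not a subgroup.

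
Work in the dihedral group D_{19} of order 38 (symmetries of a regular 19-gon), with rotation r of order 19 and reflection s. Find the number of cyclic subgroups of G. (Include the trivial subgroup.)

21

Group the elements of G by the cyclic subgroup they generate; each cyclic subgroup of order d accounts for φ(d) elements.
Cyclic subgroups by order — order 1: 1; order 2: 19; order 19: 1.
Total: 21.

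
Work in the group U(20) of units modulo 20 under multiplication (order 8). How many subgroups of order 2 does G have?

3

|G| = 8 and 2 | 8, so subgroups of order 2 are possible by Lagrange.
The subgroups of order 2 are: {1, 11}; {1, 19}; {1, 9}.
So G has 3 subgroups of order 2.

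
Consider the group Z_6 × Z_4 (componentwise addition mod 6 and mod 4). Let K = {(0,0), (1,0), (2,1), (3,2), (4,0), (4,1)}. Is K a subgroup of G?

No

(4,0) ∈ K but its inverse (2,0) ∉ K, so K is not a subgroup.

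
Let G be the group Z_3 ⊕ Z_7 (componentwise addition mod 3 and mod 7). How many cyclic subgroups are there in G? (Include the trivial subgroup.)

4

A cyclic subgroup of order d is generated by each of its φ(d) elements of order d, so the cyclic subgroups of order d number (#elements of order d)/φ(d).
Cyclic subgroups by order — order 1: 1; order 3: 1; order 7: 1; order 21: 1.
Total: 4.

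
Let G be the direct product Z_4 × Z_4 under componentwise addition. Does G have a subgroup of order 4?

Yes

4 | 16. A subgroup of order 4 is {(0,0), (0,1), (0,2), (0,3)}.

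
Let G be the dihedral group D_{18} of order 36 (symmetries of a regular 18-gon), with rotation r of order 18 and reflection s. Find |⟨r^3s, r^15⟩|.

12

|⟨r^3s⟩| = 2 and |⟨r^15⟩| = 6, so |H| is a multiple of lcm(2, 6) = 6 and divides |G| = 36.
Closing under the operation: H = {e, r^3, r^6, r^9, r^12, r^15, s, r^3s, r^6s, r^9s, r^12s, r^15s}, so |H| = 12.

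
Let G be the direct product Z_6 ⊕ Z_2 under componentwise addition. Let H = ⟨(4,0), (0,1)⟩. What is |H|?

6

|⟨(4,0)⟩| = 3 and |⟨(0,1)⟩| = 2, so |H| is a multiple of lcm(3, 2) = 6 and divides |G| = 12.
Closing under the operation: H = {(0,0), (0,1), (2,0), (2,1), (4,0), (4,1)}, so |H| = 6.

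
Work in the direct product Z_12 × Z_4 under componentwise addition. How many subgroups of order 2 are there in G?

3

|G| = 48 and 2 | 48, so subgroups of order 2 are possible by Lagrange.
The subgroups of order 2 are: {(0,0), (0,2)}; {(0,0), (6,0)}; {(0,0), (6,2)}.
So G has 3 subgroups of order 2.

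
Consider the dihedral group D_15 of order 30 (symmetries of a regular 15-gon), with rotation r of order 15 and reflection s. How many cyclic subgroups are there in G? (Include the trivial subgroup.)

19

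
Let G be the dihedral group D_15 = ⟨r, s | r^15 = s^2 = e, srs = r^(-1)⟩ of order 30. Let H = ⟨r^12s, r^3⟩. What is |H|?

10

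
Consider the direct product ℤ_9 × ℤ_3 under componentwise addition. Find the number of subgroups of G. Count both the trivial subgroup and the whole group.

|G| = 27, so by Lagrange every subgroup order divides 27. Divisors: 1, 3, 9, 27.
Subgroups by order — order 1: 1; order 3: 4; order 9: 4; order 27: 1.
Total: 1 + 4 + 4 + 1 = 10.

10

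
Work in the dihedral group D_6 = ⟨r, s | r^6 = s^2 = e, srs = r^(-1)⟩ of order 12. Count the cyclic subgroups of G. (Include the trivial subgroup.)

Each element a generates a cyclic subgroup ⟨a⟩; distinct elements may generate the same one (a cyclic group of order d has φ(d) generators).
Cyclic subgroups by order — order 1: 1; order 2: 7; order 3: 1; order 6: 1.
Total: 10.

10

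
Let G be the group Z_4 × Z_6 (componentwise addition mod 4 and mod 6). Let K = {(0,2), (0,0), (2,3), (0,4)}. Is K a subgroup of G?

No

Closure fails: (2,3) + (0,2) = (2,5) ∉ K. So K is not a subgroup.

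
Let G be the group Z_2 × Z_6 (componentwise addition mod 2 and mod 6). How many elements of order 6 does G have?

6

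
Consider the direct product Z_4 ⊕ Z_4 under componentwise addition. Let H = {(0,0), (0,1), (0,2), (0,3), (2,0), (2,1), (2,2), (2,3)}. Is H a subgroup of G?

Yes

|H| = 8 divides |G| = 16, consistent with Lagrange.
H contains the identity, every element's inverse is in H, and H is closed under +: it is a subgroup.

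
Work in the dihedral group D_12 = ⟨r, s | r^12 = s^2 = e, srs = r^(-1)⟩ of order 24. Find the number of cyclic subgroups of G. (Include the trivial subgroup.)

A cyclic subgroup of order d is generated by each of its φ(d) elements of order d, so the cyclic subgroups of order d number (#elements of order d)/φ(d).
Cyclic subgroups by order — order 1: 1; order 2: 13; order 3: 1; order 4: 1; order 6: 1; order 12: 1.
Total: 18.

18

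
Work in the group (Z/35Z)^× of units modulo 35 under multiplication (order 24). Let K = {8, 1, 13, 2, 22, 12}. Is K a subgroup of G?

No

2 ∈ K but its inverse 18 ∉ K, so K is not a subgroup.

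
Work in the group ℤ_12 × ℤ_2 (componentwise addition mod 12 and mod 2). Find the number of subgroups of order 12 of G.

3

|G| = 24 and 12 | 24, so subgroups of order 12 are possible by Lagrange.
The subgroups of order 12 are: {(0,0), (0,1), (2,0), (2,1), (4,0), (4,1), (6,0), (6,1), (8,0), (8,1), (10,0), (10,1)}; {(0,0), (1,0), (2,0), (3,0), (4,0), (5,0), (6,0), (7,0), (8,0), (9,0), (10,0), (11,0)}; {(0,0), (1,1), (2,0), (3,1), (4,0), (5,1), (6,0), (7,1), (8,0), (9,1), (10,0), (11,1)}.
So G has 3 subgroups of order 12.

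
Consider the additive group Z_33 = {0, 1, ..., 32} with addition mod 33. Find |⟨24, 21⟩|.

11

|⟨24⟩| = 11 and |⟨21⟩| = 11, so |H| is a multiple of lcm(11, 11) = 11 and divides |G| = 33.
Closing under the operation: H = {0, 3, 6, 9, 12, 15, 18, 21, 24, 27, 30}, so |H| = 11.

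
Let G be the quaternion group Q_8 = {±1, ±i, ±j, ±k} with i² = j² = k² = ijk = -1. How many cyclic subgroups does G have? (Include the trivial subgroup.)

A cyclic subgroup of order d is generated by each of its φ(d) elements of order d, so the cyclic subgroups of order d number (#elements of order d)/φ(d).
Cyclic subgroups by order — order 1: 1; order 2: 1; order 4: 3.
Total: 5.

5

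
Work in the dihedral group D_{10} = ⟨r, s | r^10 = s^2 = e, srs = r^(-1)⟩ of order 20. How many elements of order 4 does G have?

No element of G has order 4 (even though 4 | 20).

0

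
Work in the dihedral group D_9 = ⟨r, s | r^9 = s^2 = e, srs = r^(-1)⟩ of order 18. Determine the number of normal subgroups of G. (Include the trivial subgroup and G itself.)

4

G has 16 subgroups. Checking conjugation-invariance by order — order 1: 1/1 normal; order 2: 0/9 normal; order 3: 1/1 normal; order 6: 0/3 normal; order 9: 1/1 normal; order 18: 1/1 normal.
Total normal subgroups: 4.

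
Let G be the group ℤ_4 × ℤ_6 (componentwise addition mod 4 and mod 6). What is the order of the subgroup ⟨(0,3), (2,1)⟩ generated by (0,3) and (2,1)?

12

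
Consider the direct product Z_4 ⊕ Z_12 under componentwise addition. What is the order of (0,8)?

3

The order of (0,8) in Z_4 × Z_12 is lcm(ord(0) in Z_4, ord(8) in Z_12).
ord(0) = 1 and ord(8) = 3, so |⟨(0,8)⟩| = lcm(1, 3) = 3.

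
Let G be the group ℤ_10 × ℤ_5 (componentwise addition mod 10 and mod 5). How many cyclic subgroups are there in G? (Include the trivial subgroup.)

Each element a generates a cyclic subgroup ⟨a⟩; distinct elements may generate the same one (a cyclic group of order d has φ(d) generators).
Cyclic subgroups by order — order 1: 1; order 2: 1; order 5: 6; order 10: 6.
Total: 14.

14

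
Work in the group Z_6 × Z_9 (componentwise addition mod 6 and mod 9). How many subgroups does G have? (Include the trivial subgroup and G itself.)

20

|G| = 54, so by Lagrange every subgroup order divides 54. Divisors: 1, 2, 3, 6, 9, 18, 27, 54.
Subgroups by order — order 1: 1; order 2: 1; order 3: 4; order 6: 4; order 9: 4; order 18: 4; order 27: 1; order 54: 1.
Total: 1 + 1 + 4 + 4 + 4 + 4 + 1 + 1 = 20.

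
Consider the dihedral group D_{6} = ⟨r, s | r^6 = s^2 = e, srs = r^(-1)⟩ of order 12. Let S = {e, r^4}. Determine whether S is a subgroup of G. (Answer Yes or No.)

r^4 ∈ S but its inverse r^2 ∉ S, so S is not a subgroup.

No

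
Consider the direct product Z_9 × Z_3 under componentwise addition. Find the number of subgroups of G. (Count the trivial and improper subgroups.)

10

|G| = 27, so by Lagrange every subgroup order divides 27. Divisors: 1, 3, 9, 27.
Subgroups by order — order 1: 1; order 3: 4; order 9: 4; order 27: 1.
Total: 1 + 4 + 4 + 1 = 10.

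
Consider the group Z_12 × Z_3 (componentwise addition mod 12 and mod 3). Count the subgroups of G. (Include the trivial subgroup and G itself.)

|G| = 36, so by Lagrange every subgroup order divides 36. Divisors: 1, 2, 3, 4, 6, 9, 12, 18, 36.
Subgroups by order — order 1: 1; order 2: 1; order 3: 4; order 4: 1; order 6: 4; order 9: 1; order 12: 4; order 18: 1; order 36: 1.
Total: 1 + 1 + 4 + 1 + 4 + 1 + 4 + 1 + 1 = 18.

18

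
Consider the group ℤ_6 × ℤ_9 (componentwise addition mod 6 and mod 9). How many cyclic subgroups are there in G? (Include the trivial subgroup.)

16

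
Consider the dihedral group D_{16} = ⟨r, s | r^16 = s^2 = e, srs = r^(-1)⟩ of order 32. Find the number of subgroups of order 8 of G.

|G| = 32 and 8 | 32, so subgroups of order 8 are possible by Lagrange.
The subgroups of order 8 are: {e, r^2, r^4, r^6, r^8, r^10, r^12, r^14}; {e, r^4, r^8, r^12, r^2s, r^6s, r^10s, r^14s}; {e, r^4, r^8, r^12, r^3s, r^7s, r^11s, r^15s}; {e, r^4, r^8, r^12, s, r^4s, r^8s, r^12s}; … (5 in all).
So G has 5 subgroups of order 8.

5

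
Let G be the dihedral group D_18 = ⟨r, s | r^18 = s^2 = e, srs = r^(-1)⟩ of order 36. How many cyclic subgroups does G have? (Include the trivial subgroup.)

24

Group the elements of G by the cyclic subgroup they generate; each cyclic subgroup of order d accounts for φ(d) elements.
Cyclic subgroups by order — order 1: 1; order 2: 19; order 3: 1; order 6: 1; order 9: 1; order 18: 1.
Total: 24.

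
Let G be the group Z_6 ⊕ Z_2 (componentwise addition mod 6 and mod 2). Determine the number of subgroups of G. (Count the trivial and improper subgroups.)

|G| = 12, so by Lagrange every subgroup order divides 12. Divisors: 1, 2, 3, 4, 6, 12.
Subgroups by order — order 1: 1; order 2: 3; order 3: 1; order 4: 1; order 6: 3; order 12: 1.
Total: 1 + 3 + 1 + 1 + 3 + 1 = 10.

10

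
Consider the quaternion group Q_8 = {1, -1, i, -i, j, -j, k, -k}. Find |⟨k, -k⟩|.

|⟨k⟩| = 4 and |⟨-k⟩| = 4, so |H| is a multiple of lcm(4, 4) = 4 and divides |G| = 8.
Closing under the operation: H = {1, -1, k, -k}, so |H| = 4.

4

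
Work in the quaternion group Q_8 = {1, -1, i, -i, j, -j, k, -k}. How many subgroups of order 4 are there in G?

3

|G| = 8 and 4 | 8, so subgroups of order 4 are possible by Lagrange.
The subgroups of order 4 are: {1, -1, i, -i}; {1, -1, j, -j}; {1, -1, k, -k}.
So G has 3 subgroups of order 4.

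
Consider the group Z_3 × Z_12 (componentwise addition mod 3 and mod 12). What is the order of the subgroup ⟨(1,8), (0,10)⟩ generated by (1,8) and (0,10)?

18

|⟨(1,8)⟩| = 3 and |⟨(0,10)⟩| = 6, so |H| is a multiple of lcm(3, 6) = 6 and divides |G| = 36.
Closing under the operation: H = {(0,0), (0,2), (0,4), (0,6), (0,8), (0,10), (1,0), (1,2), (1,4), (1,6), (1,8), (1,10), (2,0), (2,2), (2,4), (2,6), (2,8), (2,10)}, so |H| = 18.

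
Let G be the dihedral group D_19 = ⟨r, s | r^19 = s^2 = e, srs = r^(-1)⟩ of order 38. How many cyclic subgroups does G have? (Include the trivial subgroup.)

21

Each element a generates a cyclic subgroup ⟨a⟩; distinct elements may generate the same one (a cyclic group of order d has φ(d) generators).
Cyclic subgroups by order — order 1: 1; order 2: 19; order 19: 1.
Total: 21.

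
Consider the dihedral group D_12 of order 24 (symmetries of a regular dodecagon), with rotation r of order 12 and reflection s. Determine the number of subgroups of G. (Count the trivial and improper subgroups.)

|G| = 24, so by Lagrange every subgroup order divides 24. Divisors: 1, 2, 3, 4, 6, 8, 12, 24.
Subgroups by order — order 1: 1; order 2: 13; order 3: 1; order 4: 7; order 6: 5; order 8: 3; order 12: 3; order 24: 1.
Total: 1 + 13 + 1 + 7 + 5 + 3 + 3 + 1 = 34.

34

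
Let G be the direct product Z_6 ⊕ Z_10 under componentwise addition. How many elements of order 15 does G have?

8

An element (a,b) has order lcm(ord(a), ord(b)); count pairs with lcm equal to 15.
Enumerating gives 8 such elements.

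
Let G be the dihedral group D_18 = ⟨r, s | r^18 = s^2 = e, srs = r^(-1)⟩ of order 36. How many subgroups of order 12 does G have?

|G| = 36 and 12 | 36, so subgroups of order 12 are possible by Lagrange.
The subgroups of order 12 are: {e, r^3, r^6, r^9, r^12, r^15, rs, r^4s, r^7s, r^10s, r^13s, r^16s}; {e, r^3, r^6, r^9, r^12, r^15, r^2s, r^5s, r^8s, r^11s, r^14s, r^17s}; {e, r^3, r^6, r^9, r^12, r^15, s, r^3s, r^6s, r^9s, r^12s, r^15s}.
So G has 3 subgroups of order 12.

3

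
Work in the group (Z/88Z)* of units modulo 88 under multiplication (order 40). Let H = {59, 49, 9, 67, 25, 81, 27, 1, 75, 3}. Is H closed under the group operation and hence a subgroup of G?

Yes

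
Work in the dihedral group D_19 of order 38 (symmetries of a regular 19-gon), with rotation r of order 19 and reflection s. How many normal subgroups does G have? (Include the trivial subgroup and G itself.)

3

G has 22 subgroups. Checking conjugation-invariance by order — order 1: 1/1 normal; order 2: 0/19 normal; order 19: 1/1 normal; order 38: 1/1 normal.
Total normal subgroups: 3.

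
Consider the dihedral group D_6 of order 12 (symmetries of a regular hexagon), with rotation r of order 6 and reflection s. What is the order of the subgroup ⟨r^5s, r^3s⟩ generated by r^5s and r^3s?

6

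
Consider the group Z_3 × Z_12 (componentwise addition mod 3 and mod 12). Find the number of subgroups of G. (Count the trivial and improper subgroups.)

|G| = 36, so by Lagrange every subgroup order divides 36. Divisors: 1, 2, 3, 4, 6, 9, 12, 18, 36.
Subgroups by order — order 1: 1; order 2: 1; order 3: 4; order 4: 1; order 6: 4; order 9: 1; order 12: 4; order 18: 1; order 36: 1.
Total: 1 + 1 + 4 + 1 + 4 + 1 + 4 + 1 + 1 = 18.

18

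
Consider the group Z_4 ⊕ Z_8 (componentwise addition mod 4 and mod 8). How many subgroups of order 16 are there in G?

3

|G| = 32 and 16 | 32, so subgroups of order 16 are possible by Lagrange.
The subgroups of order 16 are: {(0,0), (0,1), (0,2), (0,3), (0,4), (0,5), (0,6), (0,7), (2,0), (2,1), (2,2), (2,3), (2,4), (2,5), (2,6), (2,7)}; {(0,0), (0,2), (0,4), (0,6), (1,0), (1,2), (1,4), (1,6), (2,0), (2,2), (2,4), (2,6), (3,0), (3,2), (3,4), (3,6)}; {(0,0), (0,2), (0,4), (0,6), (1,1), (1,3), (1,5), (1,7), (2,0), (2,2), (2,4), (2,6), (3,1), (3,3), (3,5), (3,7)}.
So G has 3 subgroups of order 16.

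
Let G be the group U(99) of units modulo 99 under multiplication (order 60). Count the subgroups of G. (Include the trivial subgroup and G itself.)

20

|G| = 60, so by Lagrange every subgroup order divides 60. Divisors: 1, 2, 3, 4, 5, 6, 10, 12, 15, 20, 30, 60.
Subgroups by order — order 1: 1; order 2: 3; order 3: 1; order 4: 1; order 5: 1; order 6: 3; order 10: 3; order 12: 1; order 15: 1; order 20: 1; order 30: 3; order 60: 1.
Total: 1 + 3 + 1 + 1 + 1 + 3 + 3 + 1 + 1 + 1 + 3 + 1 = 20.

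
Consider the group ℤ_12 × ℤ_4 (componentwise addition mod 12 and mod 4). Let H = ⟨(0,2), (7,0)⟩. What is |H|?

|⟨(0,2)⟩| = 2 and |⟨(7,0)⟩| = 12, so |H| is a multiple of lcm(2, 12) = 12 and divides |G| = 48.
Closing under the operation: H = {(0,0), (0,2), (1,0), (1,2), (2,0), (2,2), (3,0), (3,2), (4,0), (4,2), (5,0), (5,2), (6,0), (6,2), (7,0), (7,2), (8,0), (8,2), (9,0), (9,2), (10,0), (10,2), (11,0), (11,2)}, so |H| = 24.

24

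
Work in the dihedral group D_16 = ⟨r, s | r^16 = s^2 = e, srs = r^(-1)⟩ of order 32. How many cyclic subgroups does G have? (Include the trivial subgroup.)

21

Each element a generates a cyclic subgroup ⟨a⟩; distinct elements may generate the same one (a cyclic group of order d has φ(d) generators).
Cyclic subgroups by order — order 1: 1; order 2: 17; order 4: 1; order 8: 1; order 16: 1.
Total: 21.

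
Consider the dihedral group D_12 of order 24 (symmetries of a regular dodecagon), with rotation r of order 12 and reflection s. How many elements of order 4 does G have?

The elements of order 4 are: r^3, r^9.
That's 2.

2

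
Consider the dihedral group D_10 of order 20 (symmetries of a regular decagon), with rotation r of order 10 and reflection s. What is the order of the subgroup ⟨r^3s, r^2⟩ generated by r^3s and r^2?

10

|⟨r^3s⟩| = 2 and |⟨r^2⟩| = 5, so |H| is a multiple of lcm(2, 5) = 10 and divides |G| = 20.
Closing under the operation: H = {e, r^2, r^4, r^6, r^8, rs, r^3s, r^5s, r^7s, r^9s}, so |H| = 10.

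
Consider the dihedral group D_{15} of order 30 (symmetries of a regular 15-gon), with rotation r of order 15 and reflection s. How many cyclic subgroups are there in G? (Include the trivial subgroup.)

19

A cyclic subgroup of order d is generated by each of its φ(d) elements of order d, so the cyclic subgroups of order d number (#elements of order d)/φ(d).
Cyclic subgroups by order — order 1: 1; order 2: 15; order 3: 1; order 5: 1; order 15: 1.
Total: 19.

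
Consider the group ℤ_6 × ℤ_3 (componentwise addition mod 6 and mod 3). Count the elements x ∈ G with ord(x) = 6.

An element (a,b) has order lcm(ord(a), ord(b)); count pairs with lcm equal to 6.
Enumerating gives 8 such elements.

8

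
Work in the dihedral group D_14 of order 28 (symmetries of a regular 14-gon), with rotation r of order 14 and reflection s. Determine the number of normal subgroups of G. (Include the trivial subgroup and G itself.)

G has 28 subgroups. Checking conjugation-invariance by order — order 1: 1/1 normal; order 2: 1/15 normal; order 4: 0/7 normal; order 7: 1/1 normal; order 14: 3/3 normal; order 28: 1/1 normal.
Total normal subgroups: 7.

7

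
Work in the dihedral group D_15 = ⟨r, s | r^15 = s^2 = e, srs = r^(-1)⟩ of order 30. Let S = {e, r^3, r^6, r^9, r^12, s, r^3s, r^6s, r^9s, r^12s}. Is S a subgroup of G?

|S| = 10 divides |G| = 30, consistent with Lagrange.
S contains the identity, every element's inverse is in S, and S is closed under ·: it is a subgroup.

Yes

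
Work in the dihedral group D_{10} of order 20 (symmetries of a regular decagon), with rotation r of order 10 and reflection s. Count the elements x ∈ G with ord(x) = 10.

4

The elements of order 10 are: r, r^3, r^7, r^9.
That's 4.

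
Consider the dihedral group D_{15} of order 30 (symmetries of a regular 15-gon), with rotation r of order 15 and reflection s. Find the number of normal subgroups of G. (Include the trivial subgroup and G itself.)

5

G has 28 subgroups. Checking conjugation-invariance by order — order 1: 1/1 normal; order 2: 0/15 normal; order 3: 1/1 normal; order 5: 1/1 normal; order 6: 0/5 normal; order 10: 0/3 normal; order 15: 1/1 normal; order 30: 1/1 normal.
Total normal subgroups: 5.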